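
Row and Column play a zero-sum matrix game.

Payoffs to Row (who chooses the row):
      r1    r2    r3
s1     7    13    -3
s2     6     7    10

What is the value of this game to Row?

44/7

Column r2 is strictly dominated by r1 for Column (it gives Row more in every row).
The remaining 2×2 game on (s1, s2) × (r1, r3) has no saddle point. Let Row play s1 with probability p; indifference gives 7p + 6(1−p) = −3p + 10(1−p), so p = 2/7.
Similarly Column's optimal q on r1 is 13/14, and the value is 7·(13/14) + (-3)·(1/14) = 44/7.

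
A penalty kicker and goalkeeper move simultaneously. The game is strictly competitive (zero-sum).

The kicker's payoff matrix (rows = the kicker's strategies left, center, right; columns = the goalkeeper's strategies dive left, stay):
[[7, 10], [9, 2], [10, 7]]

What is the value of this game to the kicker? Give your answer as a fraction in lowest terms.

17/2

Row center is strictly dominated by row right, so the kicker never plays it.
The remaining 2×2 game on (left, right) × (dive left, stay) has no saddle point. Let the kicker play left with probability p; indifference gives 7p + 10(1−p) = 10p + 7(1−p), so p = 1/2.
Similarly the goalkeeper's optimal q on dive left is 1/2, and the value is 7·(1/2) + (10)·(1/2) = 17/2.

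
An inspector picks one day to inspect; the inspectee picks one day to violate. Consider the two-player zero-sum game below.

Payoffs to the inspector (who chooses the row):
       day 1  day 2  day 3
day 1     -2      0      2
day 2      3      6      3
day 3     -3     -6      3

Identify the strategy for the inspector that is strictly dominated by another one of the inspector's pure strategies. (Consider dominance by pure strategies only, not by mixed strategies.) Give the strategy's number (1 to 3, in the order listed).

Compare day 1 with day 2: 3 > -2, 6 > 0, 3 > 2.
So day 2 strictly dominates day 1 for the inspector; day 1 is strictly dominated.

1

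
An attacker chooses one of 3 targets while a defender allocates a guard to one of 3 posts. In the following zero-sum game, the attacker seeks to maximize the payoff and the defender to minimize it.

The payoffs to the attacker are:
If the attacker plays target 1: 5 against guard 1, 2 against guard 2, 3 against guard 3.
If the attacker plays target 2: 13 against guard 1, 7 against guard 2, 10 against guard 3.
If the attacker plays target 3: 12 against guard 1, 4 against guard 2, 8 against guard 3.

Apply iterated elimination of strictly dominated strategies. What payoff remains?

Column guard 1 is strictly dominated by guard 2 for the defender (2<5, 7<13, 4<12); eliminate guard 1.
Row target 1 is strictly dominated by row target 2 (7>2, 10>3); eliminate target 1.
Column guard 3 is strictly dominated by guard 2 for the defender (7<10, 4<8); eliminate guard 3.
Row target 3 is strictly dominated by row target 2 (7>4); eliminate target 3.
Only (target 2, guard 2) remains, with payoff 7.

7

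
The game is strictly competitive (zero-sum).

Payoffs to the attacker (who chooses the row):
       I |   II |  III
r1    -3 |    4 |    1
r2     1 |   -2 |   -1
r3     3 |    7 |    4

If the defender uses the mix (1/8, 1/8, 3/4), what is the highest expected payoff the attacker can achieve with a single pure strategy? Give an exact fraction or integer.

17/4

r1: (-3)·(1/8) + (4)·(1/8) + (1)·(3/4) = 7/8.
r2: (1)·(1/8) + (-2)·(1/8) + (-1)·(3/4) = -7/8.
r3: (3)·(1/8) + (7)·(1/8) + (4)·(3/4) = 17/4.
The best pure response is r3 with expected payoff 17/4.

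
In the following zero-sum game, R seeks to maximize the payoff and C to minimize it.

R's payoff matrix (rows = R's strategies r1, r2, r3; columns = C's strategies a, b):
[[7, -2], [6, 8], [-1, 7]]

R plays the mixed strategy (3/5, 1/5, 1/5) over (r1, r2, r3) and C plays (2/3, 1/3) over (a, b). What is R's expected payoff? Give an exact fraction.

61/15

Against (2/3, 1/3), each row's expected payoff is r1: 4; r2: 20/3; r3: 5/3.
Taking the (3/5, 1/5, 1/5)-weighted average: (3/5)·(4) + (1/5)·(20/3) + (1/5)·(5/3) = 61/15.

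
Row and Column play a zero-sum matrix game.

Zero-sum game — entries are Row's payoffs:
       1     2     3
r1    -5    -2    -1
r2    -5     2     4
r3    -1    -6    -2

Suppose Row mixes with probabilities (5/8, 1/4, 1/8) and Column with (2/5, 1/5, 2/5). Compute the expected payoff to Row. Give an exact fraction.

Against (2/5, 1/5, 2/5), each row's expected payoff is r1: -14/5; r2: 0; r3: -12/5.
Taking the (5/8, 1/4, 1/8)-weighted average: (5/8)·(-14/5) + (1/4)·(0) + (1/8)·(-12/5) = -41/20.

-41/20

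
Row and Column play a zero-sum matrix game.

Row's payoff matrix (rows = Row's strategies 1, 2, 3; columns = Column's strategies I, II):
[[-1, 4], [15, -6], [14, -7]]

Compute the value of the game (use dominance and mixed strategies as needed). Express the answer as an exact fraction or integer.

Row 3 is strictly dominated by row 2, so Row never plays it.
The remaining 2×2 game on (1, 2) × (I, II) has no saddle point. Let Row play 1 with probability p; indifference gives −p + 15(1−p) = 4p − 6(1−p), so p = 21/26.
Similarly Column's optimal q on I is 5/13, and the value is -1·(5/13) + (4)·(8/13) = 27/13.

27/13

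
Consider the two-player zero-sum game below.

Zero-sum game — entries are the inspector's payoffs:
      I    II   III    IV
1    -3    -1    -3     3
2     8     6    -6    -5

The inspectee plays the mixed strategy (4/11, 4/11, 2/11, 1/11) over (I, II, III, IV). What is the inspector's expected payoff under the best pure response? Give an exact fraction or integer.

39/11

1: (-3)·(4/11) + (-1)·(4/11) + (-3)·(2/11) + (3)·(1/11) = -19/11.
2: (8)·(4/11) + (6)·(4/11) + (-6)·(2/11) + (-5)·(1/11) = 39/11.
The best pure response is 2 with expected payoff 39/11.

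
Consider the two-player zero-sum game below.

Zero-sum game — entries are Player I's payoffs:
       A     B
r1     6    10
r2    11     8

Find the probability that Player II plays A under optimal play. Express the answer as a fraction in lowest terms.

2/7

Row minima are 6 and 8, so Player I's maximin is 8; column maxima are 11 and 10, so Player II's minimax is 10. These differ, so the equilibrium is in mixed strategies.
Let Player II play A with probability q. Player I is indifferent when 6q + 10(1−q) = 11q + 8(1−q), giving q = 2/7.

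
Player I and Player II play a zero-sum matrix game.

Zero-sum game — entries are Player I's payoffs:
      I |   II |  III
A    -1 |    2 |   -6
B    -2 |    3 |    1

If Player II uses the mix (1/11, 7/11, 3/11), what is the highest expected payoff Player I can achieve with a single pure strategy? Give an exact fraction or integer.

2

A: (-1)·(1/11) + (2)·(7/11) + (-6)·(3/11) = -5/11.
B: (-2)·(1/11) + (3)·(7/11) + (1)·(3/11) = 2.
The best pure response is B with expected payoff 2.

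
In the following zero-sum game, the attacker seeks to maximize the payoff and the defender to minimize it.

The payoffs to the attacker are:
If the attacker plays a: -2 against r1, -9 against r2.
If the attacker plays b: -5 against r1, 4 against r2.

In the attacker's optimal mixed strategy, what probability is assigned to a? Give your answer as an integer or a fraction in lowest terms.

9/16

Row minima are -9 and -5, so the attacker's maximin is -5; column maxima are -2 and 4, so the defender's minimax is -2. These differ, so the equilibrium is in mixed strategies.
Let the attacker play a with probability p. The defender is indifferent when −2p − 5(1−p) = −9p + 4(1−p), giving p = 9/16.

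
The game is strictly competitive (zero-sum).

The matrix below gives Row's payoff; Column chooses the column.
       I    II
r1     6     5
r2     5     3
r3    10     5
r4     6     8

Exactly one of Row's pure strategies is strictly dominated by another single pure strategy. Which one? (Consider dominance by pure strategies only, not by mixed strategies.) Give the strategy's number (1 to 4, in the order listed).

Compare r2 with r1: 6 > 5, 5 > 3.
So r1 strictly dominates r2 for Row; r2 is strictly dominated.

2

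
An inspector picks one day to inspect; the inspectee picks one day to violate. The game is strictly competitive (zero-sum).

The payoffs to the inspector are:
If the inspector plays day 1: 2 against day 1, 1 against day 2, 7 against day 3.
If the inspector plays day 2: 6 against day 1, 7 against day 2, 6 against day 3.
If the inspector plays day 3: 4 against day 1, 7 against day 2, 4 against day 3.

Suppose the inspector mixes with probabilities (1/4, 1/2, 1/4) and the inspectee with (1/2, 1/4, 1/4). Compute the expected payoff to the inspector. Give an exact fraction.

Against (1/2, 1/4, 1/4), each row's expected payoff is day 1: 3; day 2: 25/4; day 3: 19/4.
Taking the (1/4, 1/2, 1/4)-weighted average: (1/4)·(3) + (1/2)·(25/4) + (1/4)·(19/4) = 81/16.

81/16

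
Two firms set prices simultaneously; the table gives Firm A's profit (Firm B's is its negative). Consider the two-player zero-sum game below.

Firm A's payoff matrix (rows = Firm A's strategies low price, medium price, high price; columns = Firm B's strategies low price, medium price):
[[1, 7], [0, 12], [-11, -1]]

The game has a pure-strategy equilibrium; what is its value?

1

Row minima: 1, 0, -11 → Firm A's maximin is 1.
Column maxima: 1, 12 → Firm B's minimax is 1.
They coincide at (low price, low price), so the value is 1.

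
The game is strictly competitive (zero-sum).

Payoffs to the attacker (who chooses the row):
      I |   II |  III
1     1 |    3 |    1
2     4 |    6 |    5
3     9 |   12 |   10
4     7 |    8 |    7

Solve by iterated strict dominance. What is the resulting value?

9

Row 2 is strictly dominated by row 3 (9>4, 12>6, 10>5); eliminate 2.
Column II is strictly dominated by I for the defender (1<3, 9<12, 7<8); eliminate II.
Row 4 is strictly dominated by row 3 (9>7, 10>7); eliminate 4.
Row 1 is strictly dominated by row 3 (9>1, 10>1); eliminate 1.
Column III is strictly dominated by I for the defender (9<10); eliminate III.
Only (3, I) remains, with payoff 9.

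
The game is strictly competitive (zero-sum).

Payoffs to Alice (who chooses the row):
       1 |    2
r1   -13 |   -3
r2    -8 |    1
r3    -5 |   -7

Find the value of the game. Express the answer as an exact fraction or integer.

Row r1 is strictly dominated by row r2, so Alice never plays it.
The remaining 2×2 game on (r2, r3) × (1, 2) has no saddle point. Let Alice play r2 with probability p; indifference gives −8p − 5(1−p) = p − 7(1−p), so p = 2/11.
Similarly Bob's optimal q on 1 is 8/11, and the value is -8·(8/11) + (1)·(3/11) = -61/11.

-61/11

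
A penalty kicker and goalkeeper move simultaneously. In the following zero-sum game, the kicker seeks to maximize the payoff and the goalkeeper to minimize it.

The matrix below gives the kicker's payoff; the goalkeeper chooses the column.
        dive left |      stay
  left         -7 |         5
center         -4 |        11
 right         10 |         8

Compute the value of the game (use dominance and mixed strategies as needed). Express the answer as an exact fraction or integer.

142/17

Row left is strictly dominated by row center, so the kicker never plays it.
The remaining 2×2 game on (center, right) × (dive left, stay) has no saddle point. Let the kicker play center with probability p; indifference gives −4p + 10(1−p) = 11p + 8(1−p), so p = 2/17.
Similarly the goalkeeper's optimal q on dive left is 3/17, and the value is -4·(3/17) + (11)·(14/17) = 142/17.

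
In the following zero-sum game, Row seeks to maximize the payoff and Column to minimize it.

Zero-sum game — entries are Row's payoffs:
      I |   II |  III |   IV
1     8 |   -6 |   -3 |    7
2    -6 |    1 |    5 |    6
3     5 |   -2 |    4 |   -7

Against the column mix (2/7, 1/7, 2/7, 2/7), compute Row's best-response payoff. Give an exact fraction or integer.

1: (8)·(2/7) + (-6)·(1/7) + (-3)·(2/7) + (7)·(2/7) = 18/7.
2: (-6)·(2/7) + (1)·(1/7) + (5)·(2/7) + (6)·(2/7) = 11/7.
3: (5)·(2/7) + (-2)·(1/7) + (4)·(2/7) + (-7)·(2/7) = 2/7.
The best pure response is 1 with expected payoff 18/7.

18/7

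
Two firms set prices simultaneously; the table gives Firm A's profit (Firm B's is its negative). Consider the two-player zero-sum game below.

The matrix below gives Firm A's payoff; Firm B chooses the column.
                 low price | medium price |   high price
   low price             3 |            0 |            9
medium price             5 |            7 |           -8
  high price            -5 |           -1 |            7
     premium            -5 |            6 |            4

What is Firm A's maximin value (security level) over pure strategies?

The worst-case payoff for each row is low price: 0, medium price: -8, high price: -5, premium: -5.
The best of these is 0.

0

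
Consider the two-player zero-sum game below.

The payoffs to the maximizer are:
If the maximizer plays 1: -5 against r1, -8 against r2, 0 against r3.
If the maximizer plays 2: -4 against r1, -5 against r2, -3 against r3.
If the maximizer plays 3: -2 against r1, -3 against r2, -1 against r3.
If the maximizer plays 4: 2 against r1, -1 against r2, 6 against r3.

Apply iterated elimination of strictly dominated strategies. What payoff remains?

Row 3 is strictly dominated by row 4 (2>-2, -1>-3, 6>-1); eliminate 3.
Row 1 is strictly dominated by row 4 (2>-5, -1>-8, 6>0); eliminate 1.
Row 2 is strictly dominated by row 4 (2>-4, -1>-5, 6>-3); eliminate 2.
Column r1 is strictly dominated by r2 for the minimizer (-1<2); eliminate r1.
Column r3 is strictly dominated by r2 for the minimizer (-1<6); eliminate r3.
Only (4, r2) remains, with payoff -1.

-1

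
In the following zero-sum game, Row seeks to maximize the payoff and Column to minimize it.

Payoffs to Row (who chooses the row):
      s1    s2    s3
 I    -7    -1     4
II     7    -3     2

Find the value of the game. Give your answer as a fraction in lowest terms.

-7/4

Column s3 is strictly dominated by s2 for Column (it gives Row more in every row).
The remaining 2×2 game on (I, II) × (s1, s2) has no saddle point. Let Row play I with probability p; indifference gives −7p + 7(1−p) = −p − 3(1−p), so p = 5/8.
Similarly Column's optimal q on s1 is 1/8, and the value is -7·(1/8) + (-1)·(7/8) = -7/4.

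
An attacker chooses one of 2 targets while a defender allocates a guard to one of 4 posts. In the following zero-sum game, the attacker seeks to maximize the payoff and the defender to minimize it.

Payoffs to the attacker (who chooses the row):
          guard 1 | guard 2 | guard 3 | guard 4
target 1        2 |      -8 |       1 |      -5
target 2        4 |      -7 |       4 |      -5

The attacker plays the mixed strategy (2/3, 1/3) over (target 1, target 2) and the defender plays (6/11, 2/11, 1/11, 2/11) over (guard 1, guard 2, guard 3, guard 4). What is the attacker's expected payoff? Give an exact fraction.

-2/3

Against (6/11, 2/11, 1/11, 2/11), each row's expected payoff is target 1: -13/11; target 2: 4/11.
Taking the (2/3, 1/3)-weighted average: (2/3)·(-13/11) + (1/3)·(4/11) = -2/3.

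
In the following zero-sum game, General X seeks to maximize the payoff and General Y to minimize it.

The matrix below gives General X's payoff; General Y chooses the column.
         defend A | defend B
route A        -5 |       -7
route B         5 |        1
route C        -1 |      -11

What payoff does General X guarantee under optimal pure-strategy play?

Row minima: -7, 1, -11 → General X's maximin is 1.
Column maxima: 5, 1 → General Y's minimax is 1.
They coincide at (route B, defend B), so the value is 1.

1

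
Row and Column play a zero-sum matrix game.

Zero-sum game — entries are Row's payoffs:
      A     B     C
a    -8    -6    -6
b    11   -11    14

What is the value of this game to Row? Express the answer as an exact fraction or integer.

-77/12

Column C is strictly dominated by A for Column (it gives Row more in every row).
The remaining 2×2 game on (a, b) × (A, B) has no saddle point. Let Row play a with probability p; indifference gives −8p + 11(1−p) = −6p − 11(1−p), so p = 11/12.
Similarly Column's optimal q on A is 5/24, and the value is -8·(5/24) + (-6)·(19/24) = -77/12.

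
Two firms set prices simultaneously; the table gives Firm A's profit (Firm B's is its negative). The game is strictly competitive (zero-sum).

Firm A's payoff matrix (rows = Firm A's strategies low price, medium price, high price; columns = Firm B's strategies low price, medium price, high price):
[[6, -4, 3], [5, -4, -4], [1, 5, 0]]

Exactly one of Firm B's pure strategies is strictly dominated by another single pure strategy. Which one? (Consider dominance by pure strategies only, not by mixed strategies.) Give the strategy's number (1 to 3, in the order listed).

1

Firm B prefers columns that give Firm A less. Compare low price with high price: 3 < 6, -4 < 5, 0 < 1.
So high price strictly dominates low price for Firm B; low price is strictly dominated.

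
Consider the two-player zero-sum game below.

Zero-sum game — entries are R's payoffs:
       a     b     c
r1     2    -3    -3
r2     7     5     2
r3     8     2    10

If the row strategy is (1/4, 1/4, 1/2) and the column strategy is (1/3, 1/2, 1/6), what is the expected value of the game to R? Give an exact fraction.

Against (1/3, 1/2, 1/6), each row's expected payoff is r1: -4/3; r2: 31/6; r3: 16/3.
Taking the (1/4, 1/4, 1/2)-weighted average: (1/4)·(-4/3) + (1/4)·(31/6) + (1/2)·(16/3) = 29/8.

29/8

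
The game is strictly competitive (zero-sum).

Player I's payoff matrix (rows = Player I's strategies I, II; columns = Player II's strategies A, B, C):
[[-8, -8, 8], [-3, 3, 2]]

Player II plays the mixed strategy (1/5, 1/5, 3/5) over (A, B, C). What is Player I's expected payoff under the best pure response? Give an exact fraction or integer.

I: (-8)·(1/5) + (-8)·(1/5) + (8)·(3/5) = 8/5.
II: (-3)·(1/5) + (3)·(1/5) + (2)·(3/5) = 6/5.
The best pure response is I with expected payoff 8/5.

8/5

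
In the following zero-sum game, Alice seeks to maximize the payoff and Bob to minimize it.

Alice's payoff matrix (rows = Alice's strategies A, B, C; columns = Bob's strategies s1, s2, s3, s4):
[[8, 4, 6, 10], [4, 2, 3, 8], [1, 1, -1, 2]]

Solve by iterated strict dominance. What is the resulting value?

Column s4 is strictly dominated by s1 for Bob (8<10, 4<8, 1<2); eliminate s4.
Row B is strictly dominated by row A (8>4, 4>2, 6>3); eliminate B.
Row C is strictly dominated by row A (8>1, 4>1, 6>-1); eliminate C.
Column s1 is strictly dominated by s2 for Bob (4<8); eliminate s1.
Column s3 is strictly dominated by s2 for Bob (4<6); eliminate s3.
Only (A, s2) remains, with payoff 4.

4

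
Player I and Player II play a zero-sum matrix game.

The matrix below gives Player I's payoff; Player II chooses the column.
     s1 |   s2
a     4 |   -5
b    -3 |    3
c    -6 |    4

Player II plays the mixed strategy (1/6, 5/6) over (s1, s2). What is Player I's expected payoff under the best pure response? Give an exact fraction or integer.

7/3

a: (4)·(1/6) + (-5)·(5/6) = -7/2.
b: (-3)·(1/6) + (3)·(5/6) = 2.
c: (-6)·(1/6) + (4)·(5/6) = 7/3.
The best pure response is c with expected payoff 7/3.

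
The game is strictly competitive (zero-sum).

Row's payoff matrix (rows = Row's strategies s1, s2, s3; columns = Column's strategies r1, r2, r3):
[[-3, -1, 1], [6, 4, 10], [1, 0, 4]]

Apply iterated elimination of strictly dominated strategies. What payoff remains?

Row s1 is strictly dominated by row s2 (6>-3, 4>-1, 10>1); eliminate s1.
Row s3 is strictly dominated by row s2 (6>1, 4>0, 10>4); eliminate s3.
Column r1 is strictly dominated by r2 for Column (4<6); eliminate r1.
Column r3 is strictly dominated by r2 for Column (4<10); eliminate r3.
Only (s2, r2) remains, with payoff 4.

4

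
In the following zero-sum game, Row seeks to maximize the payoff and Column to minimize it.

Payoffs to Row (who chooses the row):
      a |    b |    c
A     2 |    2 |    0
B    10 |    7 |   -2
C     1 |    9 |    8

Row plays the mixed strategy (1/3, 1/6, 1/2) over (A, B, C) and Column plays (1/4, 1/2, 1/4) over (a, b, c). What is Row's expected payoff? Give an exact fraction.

Against (1/4, 1/2, 1/4), each row's expected payoff is A: 3/2; B: 11/2; C: 27/4.
Taking the (1/3, 1/6, 1/2)-weighted average: (1/3)·(3/2) + (1/6)·(11/2) + (1/2)·(27/4) = 115/24.

115/24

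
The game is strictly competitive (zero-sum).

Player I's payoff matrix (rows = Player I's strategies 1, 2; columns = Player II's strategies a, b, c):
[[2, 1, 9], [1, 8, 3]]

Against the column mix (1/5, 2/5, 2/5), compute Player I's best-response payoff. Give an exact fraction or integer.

1: (2)·(1/5) + (1)·(2/5) + (9)·(2/5) = 22/5.
2: (1)·(1/5) + (8)·(2/5) + (3)·(2/5) = 23/5.
The best pure response is 2 with expected payoff 23/5.

23/5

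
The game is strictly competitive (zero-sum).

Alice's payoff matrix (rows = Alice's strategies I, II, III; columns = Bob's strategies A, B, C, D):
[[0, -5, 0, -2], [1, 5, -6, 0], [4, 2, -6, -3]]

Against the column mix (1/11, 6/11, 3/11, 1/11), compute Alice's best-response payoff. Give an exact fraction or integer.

13/11

I: (0)·(1/11) + (-5)·(6/11) + (0)·(3/11) + (-2)·(1/11) = -32/11.
II: (1)·(1/11) + (5)·(6/11) + (-6)·(3/11) + (0)·(1/11) = 13/11.
III: (4)·(1/11) + (2)·(6/11) + (-6)·(3/11) + (-3)·(1/11) = -5/11.
The best pure response is II with expected payoff 13/11.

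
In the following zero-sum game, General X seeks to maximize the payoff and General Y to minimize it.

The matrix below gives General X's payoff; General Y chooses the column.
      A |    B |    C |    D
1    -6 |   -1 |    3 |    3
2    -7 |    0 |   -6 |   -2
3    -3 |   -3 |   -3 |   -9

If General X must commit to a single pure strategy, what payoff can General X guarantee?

-6

The worst-case payoff for each row is 1: -6, 2: -7, 3: -9.
The best of these is -6.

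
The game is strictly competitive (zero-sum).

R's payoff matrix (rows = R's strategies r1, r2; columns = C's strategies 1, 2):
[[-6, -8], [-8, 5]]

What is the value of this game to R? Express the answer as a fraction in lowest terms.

-94/15

Row minima are -8 and -8, so R's maximin is -8; column maxima are -6 and 5, so C's minimax is -6. These differ, so the equilibrium is in mixed strategies.
Let R play r1 with probability p. C is indifferent when −6p − 8(1−p) = −8p + 5(1−p), giving p = 13/15.
Let C play 1 with probability q. R is indifferent when −6q − 8(1−q) = −8q + 5(1−q), giving q = 13/15.
The value is -6·(13/15) + (-8)·(2/15) = -94/15.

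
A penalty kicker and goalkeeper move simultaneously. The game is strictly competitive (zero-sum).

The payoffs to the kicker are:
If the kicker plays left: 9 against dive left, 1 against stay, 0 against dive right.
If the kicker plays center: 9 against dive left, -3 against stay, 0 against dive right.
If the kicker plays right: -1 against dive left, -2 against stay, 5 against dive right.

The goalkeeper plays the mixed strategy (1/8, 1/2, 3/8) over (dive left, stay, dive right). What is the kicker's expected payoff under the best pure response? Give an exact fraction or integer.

13/8

left: (9)·(1/8) + (1)·(1/2) + (0)·(3/8) = 13/8.
center: (9)·(1/8) + (-3)·(1/2) + (0)·(3/8) = -3/8.
right: (-1)·(1/8) + (-2)·(1/2) + (5)·(3/8) = 3/4.
The best pure response is left with expected payoff 13/8.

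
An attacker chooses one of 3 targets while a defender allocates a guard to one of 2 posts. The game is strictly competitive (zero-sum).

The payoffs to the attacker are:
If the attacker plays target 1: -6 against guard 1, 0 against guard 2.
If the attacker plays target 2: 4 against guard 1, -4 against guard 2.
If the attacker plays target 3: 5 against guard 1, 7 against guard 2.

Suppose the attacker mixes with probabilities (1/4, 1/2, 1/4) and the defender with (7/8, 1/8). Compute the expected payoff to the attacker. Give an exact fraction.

Against (7/8, 1/8), each row's expected payoff is target 1: -21/4; target 2: 3; target 3: 21/4.
Taking the (1/4, 1/2, 1/4)-weighted average: (1/4)·(-21/4) + (1/2)·(3) + (1/4)·(21/4) = 3/2.

3/2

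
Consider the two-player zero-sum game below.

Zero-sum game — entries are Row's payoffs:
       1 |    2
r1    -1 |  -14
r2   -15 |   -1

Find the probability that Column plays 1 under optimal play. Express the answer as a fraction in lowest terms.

Row minima are -14 and -15, so Row's maximin is -14; column maxima are -1 and -1, so Column's minimax is -1. These differ, so the equilibrium is in mixed strategies.
Let Column play 1 with probability q. Row is indifferent when −q − 14(1−q) = −15q − (1−q), giving q = 13/27.

13/27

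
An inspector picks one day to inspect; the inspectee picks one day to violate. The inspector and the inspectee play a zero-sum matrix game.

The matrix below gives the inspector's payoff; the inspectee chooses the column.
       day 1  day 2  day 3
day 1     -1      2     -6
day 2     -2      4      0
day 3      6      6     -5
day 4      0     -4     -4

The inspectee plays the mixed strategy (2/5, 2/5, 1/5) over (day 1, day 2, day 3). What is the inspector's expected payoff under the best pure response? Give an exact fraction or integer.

19/5

day 1: (-1)·(2/5) + (2)·(2/5) + (-6)·(1/5) = -4/5.
day 2: (-2)·(2/5) + (4)·(2/5) + (0)·(1/5) = 4/5.
day 3: (6)·(2/5) + (6)·(2/5) + (-5)·(1/5) = 19/5.
day 4: (0)·(2/5) + (-4)·(2/5) + (-4)·(1/5) = -12/5.
The best pure response is day 3 with expected payoff 19/5.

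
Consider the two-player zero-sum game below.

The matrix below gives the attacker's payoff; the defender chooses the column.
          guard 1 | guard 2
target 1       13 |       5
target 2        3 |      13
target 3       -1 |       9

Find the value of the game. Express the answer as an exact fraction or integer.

77/9

Row target 3 is strictly dominated by row target 2, so the attacker never plays it.
The remaining 2×2 game on (target 1, target 2) × (guard 1, guard 2) has no saddle point. Let the attacker play target 1 with probability p; indifference gives 13p + 3(1−p) = 5p + 13(1−p), so p = 5/9.
Similarly the defender's optimal q on guard 1 is 4/9, and the value is 13·(4/9) + (5)·(5/9) = 77/9.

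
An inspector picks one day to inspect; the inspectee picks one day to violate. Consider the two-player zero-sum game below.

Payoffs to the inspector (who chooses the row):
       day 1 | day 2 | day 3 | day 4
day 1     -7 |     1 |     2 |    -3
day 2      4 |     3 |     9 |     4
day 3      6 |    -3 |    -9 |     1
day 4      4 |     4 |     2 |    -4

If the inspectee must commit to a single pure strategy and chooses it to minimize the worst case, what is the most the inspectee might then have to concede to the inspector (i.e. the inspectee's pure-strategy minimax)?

The worst case (largest entry) in each column is day 1: 6, day 2: 4, day 3: 9, day 4: 4.
The best (smallest) of these is 4.

4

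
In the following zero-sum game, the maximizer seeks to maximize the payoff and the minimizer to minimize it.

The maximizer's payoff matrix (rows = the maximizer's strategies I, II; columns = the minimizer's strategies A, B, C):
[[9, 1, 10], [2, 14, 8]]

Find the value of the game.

31/5

Column C is strictly dominated by A for the minimizer (it gives the maximizer more in every row).
The remaining 2×2 game on (I, II) × (A, B) has no saddle point. Let the maximizer play I with probability p; indifference gives 9p + 2(1−p) = p + 14(1−p), so p = 3/5.
Similarly the minimizer's optimal q on A is 13/20, and the value is 9·(13/20) + (1)·(7/20) = 31/5.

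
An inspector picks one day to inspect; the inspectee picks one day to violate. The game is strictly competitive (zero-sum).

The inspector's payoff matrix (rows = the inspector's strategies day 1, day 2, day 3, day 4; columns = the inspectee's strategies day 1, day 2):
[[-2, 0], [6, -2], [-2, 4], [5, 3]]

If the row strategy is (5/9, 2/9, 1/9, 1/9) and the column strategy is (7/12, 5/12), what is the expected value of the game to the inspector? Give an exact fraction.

Against (7/12, 5/12), each row's expected payoff is day 1: -7/6; day 2: 8/3; day 3: 1/2; day 4: 25/6.
Taking the (5/9, 2/9, 1/9, 1/9)-weighted average: (5/9)·(-7/6) + (2/9)·(8/3) + (1/9)·(1/2) + (1/9)·(25/6) = 25/54.

25/54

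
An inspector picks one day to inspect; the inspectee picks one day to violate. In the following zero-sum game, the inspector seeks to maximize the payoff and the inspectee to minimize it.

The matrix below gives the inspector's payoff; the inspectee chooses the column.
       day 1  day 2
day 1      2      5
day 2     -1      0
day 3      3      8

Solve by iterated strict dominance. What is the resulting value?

Row day 2 is strictly dominated by row day 1 (2>-1, 5>0); eliminate day 2.
Row day 1 is strictly dominated by row day 3 (3>2, 8>5); eliminate day 1.
Column day 2 is strictly dominated by day 1 for the inspectee (3<8); eliminate day 2.
Only (day 3, day 1) remains, with payoff 3.

3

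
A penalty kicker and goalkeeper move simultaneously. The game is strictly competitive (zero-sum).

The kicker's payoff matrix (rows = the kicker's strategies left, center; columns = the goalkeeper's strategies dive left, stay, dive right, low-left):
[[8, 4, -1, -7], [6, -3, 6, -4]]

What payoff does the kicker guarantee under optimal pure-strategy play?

Row minima: -7, -4 → the kicker's maximin is -4.
Column maxima: 8, 4, 6, -4 → the goalkeeper's minimax is -4.
They coincide at (center, low-left), so the value is -4.

-4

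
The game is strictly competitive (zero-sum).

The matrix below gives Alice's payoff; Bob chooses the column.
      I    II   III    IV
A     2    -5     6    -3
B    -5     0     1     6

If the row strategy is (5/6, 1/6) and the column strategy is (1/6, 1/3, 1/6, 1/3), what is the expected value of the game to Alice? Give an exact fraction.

Against (1/6, 1/3, 1/6, 1/3), each row's expected payoff is A: -4/3; B: 4/3.
Taking the (5/6, 1/6)-weighted average: (5/6)·(-4/3) + (1/6)·(4/3) = -8/9.

-8/9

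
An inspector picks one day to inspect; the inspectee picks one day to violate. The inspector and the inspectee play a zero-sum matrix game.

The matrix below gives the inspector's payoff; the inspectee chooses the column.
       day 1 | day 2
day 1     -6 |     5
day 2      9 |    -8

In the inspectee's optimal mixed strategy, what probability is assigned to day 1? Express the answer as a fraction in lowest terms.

13/28

Row minima are -6 and -8, so the inspector's maximin is -6; column maxima are 9 and 5, so the inspectee's minimax is 5. These differ, so the equilibrium is in mixed strategies.
Let the inspectee play day 1 with probability q. The inspector is indifferent when −6q + 5(1−q) = 9q − 8(1−q), giving q = 13/28.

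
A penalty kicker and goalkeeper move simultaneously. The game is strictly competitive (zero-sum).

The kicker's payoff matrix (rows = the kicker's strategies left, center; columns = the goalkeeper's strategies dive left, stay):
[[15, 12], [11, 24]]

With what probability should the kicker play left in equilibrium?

Row minima are 12 and 11, so the kicker's maximin is 12; column maxima are 15 and 24, so the goalkeeper's minimax is 15. These differ, so the equilibrium is in mixed strategies.
Let the kicker play left with probability p. The goalkeeper is indifferent when 15p + 11(1−p) = 12p + 24(1−p), giving p = 13/16.

13/16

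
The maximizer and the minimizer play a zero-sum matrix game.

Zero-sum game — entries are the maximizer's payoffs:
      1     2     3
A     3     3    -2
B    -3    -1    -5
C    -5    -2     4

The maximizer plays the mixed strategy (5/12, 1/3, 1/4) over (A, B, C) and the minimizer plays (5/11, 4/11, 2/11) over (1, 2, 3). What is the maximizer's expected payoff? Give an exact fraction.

Against (5/11, 4/11, 2/11), each row's expected payoff is A: 23/11; B: -29/11; C: -25/11.
Taking the (5/12, 1/3, 1/4)-weighted average: (5/12)·(23/11) + (1/3)·(-29/11) + (1/4)·(-25/11) = -19/33.

-19/33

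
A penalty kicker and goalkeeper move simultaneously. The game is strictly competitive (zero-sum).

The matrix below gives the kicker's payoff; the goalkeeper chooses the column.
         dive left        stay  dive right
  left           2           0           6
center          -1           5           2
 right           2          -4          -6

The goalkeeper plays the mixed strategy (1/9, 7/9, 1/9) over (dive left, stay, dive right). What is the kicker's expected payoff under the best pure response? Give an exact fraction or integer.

left: (2)·(1/9) + (0)·(7/9) + (6)·(1/9) = 8/9.
center: (-1)·(1/9) + (5)·(7/9) + (2)·(1/9) = 4.
right: (2)·(1/9) + (-4)·(7/9) + (-6)·(1/9) = -32/9.
The best pure response is center with expected payoff 4.

4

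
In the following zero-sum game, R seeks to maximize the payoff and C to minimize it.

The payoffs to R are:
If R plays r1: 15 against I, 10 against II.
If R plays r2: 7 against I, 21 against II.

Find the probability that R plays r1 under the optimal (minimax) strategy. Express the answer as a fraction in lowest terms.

14/19

Row minima are 10 and 7, so R's maximin is 10; column maxima are 15 and 21, so C's minimax is 15. These differ, so the equilibrium is in mixed strategies.
Let R play r1 with probability p. C is indifferent when 15p + 7(1−p) = 10p + 21(1−p), giving p = 14/19.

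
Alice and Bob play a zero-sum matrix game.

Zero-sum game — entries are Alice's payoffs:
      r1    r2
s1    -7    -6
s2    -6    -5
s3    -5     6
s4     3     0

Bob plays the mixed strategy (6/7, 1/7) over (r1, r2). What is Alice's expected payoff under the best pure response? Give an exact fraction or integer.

18/7

s1: (-7)·(6/7) + (-6)·(1/7) = -48/7.
s2: (-6)·(6/7) + (-5)·(1/7) = -41/7.
s3: (-5)·(6/7) + (6)·(1/7) = -24/7.
s4: (3)·(6/7) + (0)·(1/7) = 18/7.
The best pure response is s4 with expected payoff 18/7.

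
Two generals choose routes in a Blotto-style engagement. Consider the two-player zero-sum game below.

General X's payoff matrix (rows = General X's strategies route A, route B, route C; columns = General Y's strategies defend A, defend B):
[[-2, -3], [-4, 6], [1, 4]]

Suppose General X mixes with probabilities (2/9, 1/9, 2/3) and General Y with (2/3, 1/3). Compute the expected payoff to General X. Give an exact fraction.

Against (2/3, 1/3), each row's expected payoff is route A: -7/3; route B: -2/3; route C: 2.
Taking the (2/9, 1/9, 2/3)-weighted average: (2/9)·(-7/3) + (1/9)·(-2/3) + (2/3)·(2) = 20/27.

20/27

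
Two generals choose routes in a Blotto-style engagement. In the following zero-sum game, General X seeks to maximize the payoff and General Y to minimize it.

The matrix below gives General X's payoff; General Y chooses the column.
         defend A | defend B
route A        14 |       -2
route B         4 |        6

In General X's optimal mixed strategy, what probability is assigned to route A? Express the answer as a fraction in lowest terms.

Row minima are -2 and 4, so General X's maximin is 4; column maxima are 14 and 6, so General Y's minimax is 6. These differ, so the equilibrium is in mixed strategies.
Let General X play route A with probability p. General Y is indifferent when 14p + 4(1−p) = −2p + 6(1−p), giving p = 1/9.

1/9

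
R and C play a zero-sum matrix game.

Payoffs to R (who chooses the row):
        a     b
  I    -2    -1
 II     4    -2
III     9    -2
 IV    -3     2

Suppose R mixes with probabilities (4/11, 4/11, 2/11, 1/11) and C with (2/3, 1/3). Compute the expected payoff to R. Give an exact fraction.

Against (2/3, 1/3), each row's expected payoff is I: -5/3; II: 2; III: 16/3; IV: -4/3.
Taking the (4/11, 4/11, 2/11, 1/11)-weighted average: (4/11)·(-5/3) + (4/11)·(2) + (2/11)·(16/3) + (1/11)·(-4/3) = 32/33.

32/33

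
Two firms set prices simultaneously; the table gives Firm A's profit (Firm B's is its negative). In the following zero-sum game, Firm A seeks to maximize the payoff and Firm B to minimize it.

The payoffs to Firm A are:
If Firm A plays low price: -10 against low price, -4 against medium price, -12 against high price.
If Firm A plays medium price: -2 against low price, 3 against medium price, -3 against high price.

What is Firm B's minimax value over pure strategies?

-3

The worst case (largest entry) in each column is low price: -2, medium price: 3, high price: -3.
The best (smallest) of these is -3.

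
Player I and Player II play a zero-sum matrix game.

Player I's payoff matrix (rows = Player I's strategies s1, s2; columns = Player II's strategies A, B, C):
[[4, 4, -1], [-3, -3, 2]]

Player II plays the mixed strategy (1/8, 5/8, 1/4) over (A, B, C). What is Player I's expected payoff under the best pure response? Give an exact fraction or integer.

11/4

s1: (4)·(1/8) + (4)·(5/8) + (-1)·(1/4) = 11/4.
s2: (-3)·(1/8) + (-3)·(5/8) + (2)·(1/4) = -7/4.
The best pure response is s1 with expected payoff 11/4.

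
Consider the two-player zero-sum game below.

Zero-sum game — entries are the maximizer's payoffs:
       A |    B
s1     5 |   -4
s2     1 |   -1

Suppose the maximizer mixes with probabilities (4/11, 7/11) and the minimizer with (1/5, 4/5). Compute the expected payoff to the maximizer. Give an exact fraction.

Against (1/5, 4/5), each row's expected payoff is s1: -11/5; s2: -3/5.
Taking the (4/11, 7/11)-weighted average: (4/11)·(-11/5) + (7/11)·(-3/5) = -13/11.

-13/11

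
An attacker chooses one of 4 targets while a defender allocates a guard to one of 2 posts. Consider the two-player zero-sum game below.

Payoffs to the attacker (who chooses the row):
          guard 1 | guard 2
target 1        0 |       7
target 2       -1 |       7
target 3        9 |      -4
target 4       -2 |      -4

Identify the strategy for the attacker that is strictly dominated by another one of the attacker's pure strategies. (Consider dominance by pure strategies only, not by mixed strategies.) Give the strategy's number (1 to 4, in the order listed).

Compare target 4 with target 1: 0 > -2, 7 > -4.
So target 1 strictly dominates target 4 for the attacker; target 4 is strictly dominated.

4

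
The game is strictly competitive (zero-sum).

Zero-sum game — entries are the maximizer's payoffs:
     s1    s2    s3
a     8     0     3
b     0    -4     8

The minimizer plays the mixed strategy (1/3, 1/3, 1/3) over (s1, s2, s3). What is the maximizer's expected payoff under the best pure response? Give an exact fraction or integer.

11/3

a: (8)·(1/3) + (0)·(1/3) + (3)·(1/3) = 11/3.
b: (0)·(1/3) + (-4)·(1/3) + (8)·(1/3) = 4/3.
The best pure response is a with expected payoff 11/3.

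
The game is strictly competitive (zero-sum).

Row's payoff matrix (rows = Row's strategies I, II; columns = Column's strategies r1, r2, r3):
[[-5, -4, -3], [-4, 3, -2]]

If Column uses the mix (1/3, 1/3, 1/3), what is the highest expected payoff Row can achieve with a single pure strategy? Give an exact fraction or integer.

-1

I: (-5)·(1/3) + (-4)·(1/3) + (-3)·(1/3) = -4.
II: (-4)·(1/3) + (3)·(1/3) + (-2)·(1/3) = -1.
The best pure response is II with expected payoff -1.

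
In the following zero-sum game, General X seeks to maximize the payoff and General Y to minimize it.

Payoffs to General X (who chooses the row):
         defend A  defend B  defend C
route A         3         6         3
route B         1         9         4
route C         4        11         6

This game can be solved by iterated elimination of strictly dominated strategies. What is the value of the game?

Row route A is strictly dominated by row route C (4>3, 11>6, 6>3); eliminate route A.
Column defend C is strictly dominated by defend A for General Y (1<4, 4<6); eliminate defend C.
Column defend B is strictly dominated by defend A for General Y (1<9, 4<11); eliminate defend B.
Row route B is strictly dominated by row route C (4>1); eliminate route B.
Only (route C, defend A) remains, with payoff 4.

4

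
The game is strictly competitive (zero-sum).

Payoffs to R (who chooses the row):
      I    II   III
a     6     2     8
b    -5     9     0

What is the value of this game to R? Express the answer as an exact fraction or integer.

Column III is strictly dominated by I for C (it gives R more in every row).
The remaining 2×2 game on (a, b) × (I, II) has no saddle point. Let R play a with probability p; indifference gives 6p − 5(1−p) = 2p + 9(1−p), so p = 7/9.
Similarly C's optimal q on I is 7/18, and the value is 6·(7/18) + (2)·(11/18) = 32/9.

32/9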